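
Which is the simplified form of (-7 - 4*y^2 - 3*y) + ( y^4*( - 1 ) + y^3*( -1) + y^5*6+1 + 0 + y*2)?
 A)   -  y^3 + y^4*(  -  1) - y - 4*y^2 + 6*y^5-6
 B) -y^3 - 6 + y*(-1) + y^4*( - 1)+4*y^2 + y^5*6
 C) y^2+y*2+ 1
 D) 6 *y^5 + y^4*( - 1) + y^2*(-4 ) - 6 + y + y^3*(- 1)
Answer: A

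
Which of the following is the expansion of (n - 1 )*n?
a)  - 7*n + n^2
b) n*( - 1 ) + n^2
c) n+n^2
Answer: b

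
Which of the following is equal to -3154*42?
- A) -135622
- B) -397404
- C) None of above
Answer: C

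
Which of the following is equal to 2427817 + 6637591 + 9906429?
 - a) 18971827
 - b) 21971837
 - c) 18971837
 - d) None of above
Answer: c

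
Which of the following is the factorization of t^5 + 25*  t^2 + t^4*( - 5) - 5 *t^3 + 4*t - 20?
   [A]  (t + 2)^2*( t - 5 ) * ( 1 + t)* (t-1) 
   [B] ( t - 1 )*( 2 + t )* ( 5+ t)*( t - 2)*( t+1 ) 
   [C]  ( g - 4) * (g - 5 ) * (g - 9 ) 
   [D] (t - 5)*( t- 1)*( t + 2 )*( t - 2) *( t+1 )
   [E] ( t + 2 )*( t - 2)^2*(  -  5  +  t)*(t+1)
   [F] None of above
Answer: D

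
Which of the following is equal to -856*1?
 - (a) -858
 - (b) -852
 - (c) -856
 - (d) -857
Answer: c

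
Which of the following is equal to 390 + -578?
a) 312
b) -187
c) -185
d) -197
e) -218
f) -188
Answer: f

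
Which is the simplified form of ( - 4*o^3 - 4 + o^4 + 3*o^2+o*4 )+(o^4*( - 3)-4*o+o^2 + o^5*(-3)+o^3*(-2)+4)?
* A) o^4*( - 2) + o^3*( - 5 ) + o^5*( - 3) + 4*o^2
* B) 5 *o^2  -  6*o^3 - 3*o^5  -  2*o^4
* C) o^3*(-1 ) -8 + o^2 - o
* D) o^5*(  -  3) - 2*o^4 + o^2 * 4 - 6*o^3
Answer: D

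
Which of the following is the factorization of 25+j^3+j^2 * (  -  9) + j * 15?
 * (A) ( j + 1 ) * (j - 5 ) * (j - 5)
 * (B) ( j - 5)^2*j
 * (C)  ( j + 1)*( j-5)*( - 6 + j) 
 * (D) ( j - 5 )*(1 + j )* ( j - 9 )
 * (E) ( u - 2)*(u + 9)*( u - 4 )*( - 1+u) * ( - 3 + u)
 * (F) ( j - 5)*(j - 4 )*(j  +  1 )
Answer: A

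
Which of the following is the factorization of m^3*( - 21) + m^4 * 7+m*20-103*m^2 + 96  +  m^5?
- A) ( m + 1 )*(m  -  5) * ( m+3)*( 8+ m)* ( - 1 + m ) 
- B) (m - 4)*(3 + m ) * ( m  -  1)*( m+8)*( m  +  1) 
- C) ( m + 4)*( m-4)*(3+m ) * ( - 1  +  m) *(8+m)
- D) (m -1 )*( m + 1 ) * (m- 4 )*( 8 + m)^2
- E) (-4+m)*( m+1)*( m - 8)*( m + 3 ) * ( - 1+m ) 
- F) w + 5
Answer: B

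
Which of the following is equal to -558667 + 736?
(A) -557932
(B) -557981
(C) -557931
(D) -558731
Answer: C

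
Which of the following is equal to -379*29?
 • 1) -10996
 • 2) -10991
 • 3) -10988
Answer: 2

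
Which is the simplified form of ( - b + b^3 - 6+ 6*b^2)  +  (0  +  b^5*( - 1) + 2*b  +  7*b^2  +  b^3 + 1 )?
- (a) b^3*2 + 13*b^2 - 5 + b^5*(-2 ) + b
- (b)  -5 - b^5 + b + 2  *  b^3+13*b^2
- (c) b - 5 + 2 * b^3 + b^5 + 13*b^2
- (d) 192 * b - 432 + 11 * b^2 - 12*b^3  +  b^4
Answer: b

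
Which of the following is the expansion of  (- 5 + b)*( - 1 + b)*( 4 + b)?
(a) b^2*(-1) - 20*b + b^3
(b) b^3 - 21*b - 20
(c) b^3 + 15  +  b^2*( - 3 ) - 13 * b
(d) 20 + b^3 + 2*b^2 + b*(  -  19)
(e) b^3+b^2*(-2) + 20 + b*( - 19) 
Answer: e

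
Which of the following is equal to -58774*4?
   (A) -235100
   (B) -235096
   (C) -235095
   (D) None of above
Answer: B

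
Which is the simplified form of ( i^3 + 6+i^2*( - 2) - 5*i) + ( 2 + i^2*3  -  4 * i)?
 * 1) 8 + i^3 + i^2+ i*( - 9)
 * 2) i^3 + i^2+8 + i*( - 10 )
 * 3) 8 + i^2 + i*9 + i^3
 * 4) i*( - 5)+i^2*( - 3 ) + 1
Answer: 1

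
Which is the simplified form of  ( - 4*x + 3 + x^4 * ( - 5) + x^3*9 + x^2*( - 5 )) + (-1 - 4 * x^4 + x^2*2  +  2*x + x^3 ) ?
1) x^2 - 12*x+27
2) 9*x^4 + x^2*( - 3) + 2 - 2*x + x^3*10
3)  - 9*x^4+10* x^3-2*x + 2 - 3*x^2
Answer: 3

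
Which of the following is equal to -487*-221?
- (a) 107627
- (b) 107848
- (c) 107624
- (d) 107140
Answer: a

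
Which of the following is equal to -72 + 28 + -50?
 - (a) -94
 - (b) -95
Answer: a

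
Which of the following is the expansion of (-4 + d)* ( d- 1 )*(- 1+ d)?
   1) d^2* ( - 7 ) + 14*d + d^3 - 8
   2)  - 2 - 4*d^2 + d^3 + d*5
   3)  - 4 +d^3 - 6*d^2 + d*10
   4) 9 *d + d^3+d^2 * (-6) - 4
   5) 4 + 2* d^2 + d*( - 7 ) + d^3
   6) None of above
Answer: 4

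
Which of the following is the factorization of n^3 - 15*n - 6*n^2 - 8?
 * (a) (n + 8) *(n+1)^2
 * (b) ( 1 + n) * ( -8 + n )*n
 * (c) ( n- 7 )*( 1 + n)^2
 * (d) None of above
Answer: d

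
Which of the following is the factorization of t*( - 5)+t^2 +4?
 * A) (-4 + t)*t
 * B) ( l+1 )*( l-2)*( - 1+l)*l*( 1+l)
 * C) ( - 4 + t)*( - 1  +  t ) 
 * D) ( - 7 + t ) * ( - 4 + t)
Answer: C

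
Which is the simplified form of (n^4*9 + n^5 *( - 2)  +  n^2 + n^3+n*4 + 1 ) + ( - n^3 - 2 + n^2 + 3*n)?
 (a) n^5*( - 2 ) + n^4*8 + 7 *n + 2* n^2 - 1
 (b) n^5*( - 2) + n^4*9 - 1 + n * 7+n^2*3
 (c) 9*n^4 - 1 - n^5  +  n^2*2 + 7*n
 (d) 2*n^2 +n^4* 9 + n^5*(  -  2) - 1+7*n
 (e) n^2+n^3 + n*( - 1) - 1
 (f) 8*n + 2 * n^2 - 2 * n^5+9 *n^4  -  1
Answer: d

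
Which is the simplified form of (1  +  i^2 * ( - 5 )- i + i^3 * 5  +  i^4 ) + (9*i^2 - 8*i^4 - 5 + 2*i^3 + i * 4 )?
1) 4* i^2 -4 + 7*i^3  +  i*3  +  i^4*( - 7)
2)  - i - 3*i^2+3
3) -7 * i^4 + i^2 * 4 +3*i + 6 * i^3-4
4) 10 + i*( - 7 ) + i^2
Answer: 1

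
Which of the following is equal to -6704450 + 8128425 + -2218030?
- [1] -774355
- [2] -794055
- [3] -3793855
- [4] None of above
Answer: 2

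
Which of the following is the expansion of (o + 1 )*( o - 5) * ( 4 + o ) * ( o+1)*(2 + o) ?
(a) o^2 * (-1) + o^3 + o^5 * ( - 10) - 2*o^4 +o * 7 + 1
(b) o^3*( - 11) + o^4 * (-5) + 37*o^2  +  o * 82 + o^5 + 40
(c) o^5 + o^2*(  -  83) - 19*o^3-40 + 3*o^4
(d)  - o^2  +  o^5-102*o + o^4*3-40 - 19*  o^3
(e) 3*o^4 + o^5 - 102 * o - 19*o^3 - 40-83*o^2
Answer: e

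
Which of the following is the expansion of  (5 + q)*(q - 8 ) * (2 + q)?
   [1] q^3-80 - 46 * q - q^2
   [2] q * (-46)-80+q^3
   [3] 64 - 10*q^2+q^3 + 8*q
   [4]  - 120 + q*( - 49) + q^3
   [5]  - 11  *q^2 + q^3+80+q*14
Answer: 1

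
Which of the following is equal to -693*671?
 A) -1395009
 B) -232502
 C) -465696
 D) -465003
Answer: D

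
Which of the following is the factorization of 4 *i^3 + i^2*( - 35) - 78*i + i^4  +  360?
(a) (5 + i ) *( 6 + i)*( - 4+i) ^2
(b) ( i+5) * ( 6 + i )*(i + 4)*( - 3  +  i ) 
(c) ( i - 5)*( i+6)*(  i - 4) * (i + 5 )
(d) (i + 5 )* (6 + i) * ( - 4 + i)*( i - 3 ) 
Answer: d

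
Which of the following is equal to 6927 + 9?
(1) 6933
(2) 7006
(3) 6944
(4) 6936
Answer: 4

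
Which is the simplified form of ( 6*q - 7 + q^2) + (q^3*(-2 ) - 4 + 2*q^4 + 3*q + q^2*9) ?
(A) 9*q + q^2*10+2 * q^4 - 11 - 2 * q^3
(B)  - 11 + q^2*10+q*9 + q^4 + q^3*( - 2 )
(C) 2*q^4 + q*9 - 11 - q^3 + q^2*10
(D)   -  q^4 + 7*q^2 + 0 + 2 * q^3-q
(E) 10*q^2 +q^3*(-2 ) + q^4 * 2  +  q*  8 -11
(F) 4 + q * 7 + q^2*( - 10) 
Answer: A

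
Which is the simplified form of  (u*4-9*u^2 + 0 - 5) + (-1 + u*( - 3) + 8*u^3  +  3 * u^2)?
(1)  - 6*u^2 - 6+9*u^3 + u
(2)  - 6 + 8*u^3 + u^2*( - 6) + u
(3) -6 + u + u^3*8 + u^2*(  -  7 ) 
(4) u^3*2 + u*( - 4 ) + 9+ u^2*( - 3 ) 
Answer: 2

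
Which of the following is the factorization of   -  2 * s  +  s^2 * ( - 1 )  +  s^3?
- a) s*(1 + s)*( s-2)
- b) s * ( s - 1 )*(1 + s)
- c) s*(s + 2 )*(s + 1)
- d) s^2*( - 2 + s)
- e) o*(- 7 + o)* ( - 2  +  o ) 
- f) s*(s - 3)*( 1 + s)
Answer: a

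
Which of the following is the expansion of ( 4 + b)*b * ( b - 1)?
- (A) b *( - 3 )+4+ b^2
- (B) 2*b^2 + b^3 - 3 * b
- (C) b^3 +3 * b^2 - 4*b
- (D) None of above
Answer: C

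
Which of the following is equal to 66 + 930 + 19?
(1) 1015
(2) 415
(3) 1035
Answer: 1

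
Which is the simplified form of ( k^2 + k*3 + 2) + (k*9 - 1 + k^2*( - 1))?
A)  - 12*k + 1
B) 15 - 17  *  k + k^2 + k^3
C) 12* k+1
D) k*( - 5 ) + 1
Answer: C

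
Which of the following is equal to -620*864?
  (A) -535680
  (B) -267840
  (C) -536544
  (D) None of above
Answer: A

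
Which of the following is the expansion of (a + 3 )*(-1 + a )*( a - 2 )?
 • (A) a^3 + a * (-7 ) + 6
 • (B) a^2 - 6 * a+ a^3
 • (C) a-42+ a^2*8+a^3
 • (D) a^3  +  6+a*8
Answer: A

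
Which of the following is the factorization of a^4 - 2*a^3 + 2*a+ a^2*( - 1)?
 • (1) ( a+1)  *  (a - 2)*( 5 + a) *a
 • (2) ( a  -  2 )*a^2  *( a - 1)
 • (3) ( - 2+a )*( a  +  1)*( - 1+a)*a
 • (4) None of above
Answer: 3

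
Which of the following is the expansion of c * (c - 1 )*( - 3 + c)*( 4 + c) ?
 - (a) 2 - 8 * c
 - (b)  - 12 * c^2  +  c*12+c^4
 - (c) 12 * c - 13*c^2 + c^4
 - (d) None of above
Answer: c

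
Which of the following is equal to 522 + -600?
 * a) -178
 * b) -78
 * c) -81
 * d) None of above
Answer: b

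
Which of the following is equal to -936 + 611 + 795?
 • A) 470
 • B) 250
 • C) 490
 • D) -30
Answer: A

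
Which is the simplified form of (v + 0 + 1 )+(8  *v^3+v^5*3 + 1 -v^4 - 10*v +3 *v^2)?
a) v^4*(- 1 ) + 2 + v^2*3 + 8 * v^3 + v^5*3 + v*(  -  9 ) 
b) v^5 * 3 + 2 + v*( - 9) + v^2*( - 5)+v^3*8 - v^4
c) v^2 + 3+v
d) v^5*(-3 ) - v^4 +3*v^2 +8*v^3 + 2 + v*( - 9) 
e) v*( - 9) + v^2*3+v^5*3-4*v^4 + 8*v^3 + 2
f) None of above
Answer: a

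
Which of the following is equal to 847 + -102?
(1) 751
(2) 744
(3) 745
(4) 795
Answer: 3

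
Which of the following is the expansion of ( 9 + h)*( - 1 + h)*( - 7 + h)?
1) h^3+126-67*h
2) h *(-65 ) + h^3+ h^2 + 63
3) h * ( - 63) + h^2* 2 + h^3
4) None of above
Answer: 2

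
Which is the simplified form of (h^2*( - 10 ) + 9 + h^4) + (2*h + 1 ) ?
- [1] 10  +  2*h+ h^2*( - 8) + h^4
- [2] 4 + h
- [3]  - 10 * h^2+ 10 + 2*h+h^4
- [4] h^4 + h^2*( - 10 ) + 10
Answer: 3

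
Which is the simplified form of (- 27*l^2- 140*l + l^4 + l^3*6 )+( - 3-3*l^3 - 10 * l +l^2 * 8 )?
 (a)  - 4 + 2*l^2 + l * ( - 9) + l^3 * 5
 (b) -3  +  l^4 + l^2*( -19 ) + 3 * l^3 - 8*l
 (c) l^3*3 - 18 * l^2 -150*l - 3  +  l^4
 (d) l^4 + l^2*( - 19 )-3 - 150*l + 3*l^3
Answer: d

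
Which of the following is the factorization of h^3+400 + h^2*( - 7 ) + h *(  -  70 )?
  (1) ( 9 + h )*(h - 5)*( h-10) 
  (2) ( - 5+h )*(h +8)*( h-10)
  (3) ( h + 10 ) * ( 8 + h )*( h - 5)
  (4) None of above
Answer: 2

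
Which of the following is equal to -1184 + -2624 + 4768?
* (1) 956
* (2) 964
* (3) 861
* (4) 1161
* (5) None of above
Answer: 5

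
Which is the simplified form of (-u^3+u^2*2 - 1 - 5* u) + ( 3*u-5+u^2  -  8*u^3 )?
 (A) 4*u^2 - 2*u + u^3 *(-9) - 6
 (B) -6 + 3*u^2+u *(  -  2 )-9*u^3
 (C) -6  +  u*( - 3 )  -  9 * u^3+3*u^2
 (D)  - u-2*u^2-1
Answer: B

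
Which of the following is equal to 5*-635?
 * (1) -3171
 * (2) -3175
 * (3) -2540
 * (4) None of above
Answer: 2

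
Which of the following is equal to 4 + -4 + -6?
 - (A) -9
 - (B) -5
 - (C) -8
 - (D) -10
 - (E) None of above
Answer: E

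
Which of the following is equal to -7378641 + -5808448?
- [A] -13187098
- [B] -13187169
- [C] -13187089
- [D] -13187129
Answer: C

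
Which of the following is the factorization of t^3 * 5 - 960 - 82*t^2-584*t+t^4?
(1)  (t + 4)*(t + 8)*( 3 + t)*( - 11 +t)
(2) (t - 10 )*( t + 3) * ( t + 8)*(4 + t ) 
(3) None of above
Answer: 2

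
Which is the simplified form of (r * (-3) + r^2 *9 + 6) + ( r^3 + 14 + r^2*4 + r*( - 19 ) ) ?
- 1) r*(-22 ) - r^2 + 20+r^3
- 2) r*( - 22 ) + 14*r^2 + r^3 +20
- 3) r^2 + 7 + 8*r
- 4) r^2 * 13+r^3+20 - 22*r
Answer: 4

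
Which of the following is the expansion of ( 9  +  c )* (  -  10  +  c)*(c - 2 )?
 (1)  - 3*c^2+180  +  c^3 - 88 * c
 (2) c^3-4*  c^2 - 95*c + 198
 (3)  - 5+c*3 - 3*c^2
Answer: 1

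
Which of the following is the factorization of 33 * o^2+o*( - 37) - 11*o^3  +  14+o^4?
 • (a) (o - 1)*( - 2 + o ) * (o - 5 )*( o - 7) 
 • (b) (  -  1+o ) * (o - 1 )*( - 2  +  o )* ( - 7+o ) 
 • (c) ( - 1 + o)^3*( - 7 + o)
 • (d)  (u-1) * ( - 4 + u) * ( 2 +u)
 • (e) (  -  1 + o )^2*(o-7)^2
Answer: b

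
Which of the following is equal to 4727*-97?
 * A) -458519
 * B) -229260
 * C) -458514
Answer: A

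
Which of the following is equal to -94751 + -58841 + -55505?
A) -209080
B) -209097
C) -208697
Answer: B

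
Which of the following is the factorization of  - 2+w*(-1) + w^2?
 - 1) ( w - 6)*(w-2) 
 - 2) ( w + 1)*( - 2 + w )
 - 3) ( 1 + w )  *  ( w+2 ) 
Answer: 2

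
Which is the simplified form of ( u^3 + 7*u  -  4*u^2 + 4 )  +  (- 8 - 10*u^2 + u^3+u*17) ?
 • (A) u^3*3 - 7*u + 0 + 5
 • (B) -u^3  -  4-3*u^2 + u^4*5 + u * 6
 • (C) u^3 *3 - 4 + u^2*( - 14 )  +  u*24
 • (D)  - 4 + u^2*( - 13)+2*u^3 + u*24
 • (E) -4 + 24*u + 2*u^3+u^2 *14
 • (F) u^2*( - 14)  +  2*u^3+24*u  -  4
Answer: F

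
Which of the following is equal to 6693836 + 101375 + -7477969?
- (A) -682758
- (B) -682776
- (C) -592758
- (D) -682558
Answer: A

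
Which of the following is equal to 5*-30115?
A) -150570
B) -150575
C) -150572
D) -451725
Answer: B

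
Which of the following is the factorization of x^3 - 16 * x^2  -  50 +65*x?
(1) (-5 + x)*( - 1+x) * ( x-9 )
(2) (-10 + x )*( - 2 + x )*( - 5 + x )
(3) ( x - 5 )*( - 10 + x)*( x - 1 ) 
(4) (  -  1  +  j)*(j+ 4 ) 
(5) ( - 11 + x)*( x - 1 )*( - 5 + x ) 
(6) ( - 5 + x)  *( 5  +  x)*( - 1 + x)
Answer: 3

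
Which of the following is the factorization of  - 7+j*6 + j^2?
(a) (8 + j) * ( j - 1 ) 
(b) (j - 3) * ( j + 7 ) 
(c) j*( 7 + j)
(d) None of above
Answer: d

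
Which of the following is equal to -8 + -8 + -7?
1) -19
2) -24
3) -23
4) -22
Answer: 3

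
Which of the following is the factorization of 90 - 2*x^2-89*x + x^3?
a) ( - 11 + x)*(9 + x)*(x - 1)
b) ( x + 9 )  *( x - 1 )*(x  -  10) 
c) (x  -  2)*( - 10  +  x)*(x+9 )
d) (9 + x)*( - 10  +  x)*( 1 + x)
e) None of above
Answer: b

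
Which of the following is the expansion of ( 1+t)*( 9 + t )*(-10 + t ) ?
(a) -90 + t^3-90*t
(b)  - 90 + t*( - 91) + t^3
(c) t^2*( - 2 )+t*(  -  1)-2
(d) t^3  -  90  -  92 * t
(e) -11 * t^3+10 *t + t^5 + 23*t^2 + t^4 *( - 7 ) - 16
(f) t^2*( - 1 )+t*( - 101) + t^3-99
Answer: b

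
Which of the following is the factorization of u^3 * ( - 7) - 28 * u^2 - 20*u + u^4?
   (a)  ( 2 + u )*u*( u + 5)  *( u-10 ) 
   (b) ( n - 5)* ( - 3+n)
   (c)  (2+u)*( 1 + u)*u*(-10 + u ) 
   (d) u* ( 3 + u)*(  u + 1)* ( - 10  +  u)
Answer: c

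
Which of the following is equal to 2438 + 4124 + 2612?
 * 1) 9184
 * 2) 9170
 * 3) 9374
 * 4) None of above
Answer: 4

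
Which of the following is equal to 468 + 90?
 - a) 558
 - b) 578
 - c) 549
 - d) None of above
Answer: a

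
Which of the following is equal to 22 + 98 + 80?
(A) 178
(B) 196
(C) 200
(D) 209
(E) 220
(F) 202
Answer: C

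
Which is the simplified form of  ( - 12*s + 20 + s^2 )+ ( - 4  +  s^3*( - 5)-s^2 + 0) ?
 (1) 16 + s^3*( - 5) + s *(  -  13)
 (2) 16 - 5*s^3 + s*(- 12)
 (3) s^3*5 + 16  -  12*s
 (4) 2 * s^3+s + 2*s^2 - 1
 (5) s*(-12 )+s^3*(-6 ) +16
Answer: 2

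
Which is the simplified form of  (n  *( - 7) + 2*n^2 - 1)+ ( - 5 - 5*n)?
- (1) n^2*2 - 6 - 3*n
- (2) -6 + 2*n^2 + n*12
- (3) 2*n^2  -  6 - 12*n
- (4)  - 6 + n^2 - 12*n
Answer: 3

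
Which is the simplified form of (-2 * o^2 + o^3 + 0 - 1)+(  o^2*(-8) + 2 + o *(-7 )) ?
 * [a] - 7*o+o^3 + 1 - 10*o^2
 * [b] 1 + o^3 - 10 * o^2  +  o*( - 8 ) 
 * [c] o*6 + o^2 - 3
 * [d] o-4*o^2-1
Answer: a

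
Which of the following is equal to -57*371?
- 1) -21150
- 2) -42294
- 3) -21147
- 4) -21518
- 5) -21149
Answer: 3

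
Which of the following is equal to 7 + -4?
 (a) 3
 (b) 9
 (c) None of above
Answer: a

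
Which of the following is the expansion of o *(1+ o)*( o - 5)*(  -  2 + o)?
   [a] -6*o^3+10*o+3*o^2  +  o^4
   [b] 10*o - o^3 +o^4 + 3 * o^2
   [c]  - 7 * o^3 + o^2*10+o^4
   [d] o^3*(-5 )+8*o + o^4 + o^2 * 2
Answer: a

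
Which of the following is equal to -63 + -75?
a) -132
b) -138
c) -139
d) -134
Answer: b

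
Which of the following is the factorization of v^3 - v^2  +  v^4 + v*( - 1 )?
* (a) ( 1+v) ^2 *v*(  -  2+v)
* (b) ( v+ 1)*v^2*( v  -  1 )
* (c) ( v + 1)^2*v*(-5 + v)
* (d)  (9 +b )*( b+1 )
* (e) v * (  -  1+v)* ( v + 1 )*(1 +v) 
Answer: e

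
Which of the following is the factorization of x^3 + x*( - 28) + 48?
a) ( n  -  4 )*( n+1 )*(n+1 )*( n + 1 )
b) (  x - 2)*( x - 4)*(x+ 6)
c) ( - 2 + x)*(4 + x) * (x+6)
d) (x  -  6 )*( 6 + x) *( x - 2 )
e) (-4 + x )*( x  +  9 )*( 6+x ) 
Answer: b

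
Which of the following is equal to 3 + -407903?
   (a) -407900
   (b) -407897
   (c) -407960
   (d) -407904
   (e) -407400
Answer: a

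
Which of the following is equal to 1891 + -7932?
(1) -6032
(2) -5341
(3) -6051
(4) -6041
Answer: 4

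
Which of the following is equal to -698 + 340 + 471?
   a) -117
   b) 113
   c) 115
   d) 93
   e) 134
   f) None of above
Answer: b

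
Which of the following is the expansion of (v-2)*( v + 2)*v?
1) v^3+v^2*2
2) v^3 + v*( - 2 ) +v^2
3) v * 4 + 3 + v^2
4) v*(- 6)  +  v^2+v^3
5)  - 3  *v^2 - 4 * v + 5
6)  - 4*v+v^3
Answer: 6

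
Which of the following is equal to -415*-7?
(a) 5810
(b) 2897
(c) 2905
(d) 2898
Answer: c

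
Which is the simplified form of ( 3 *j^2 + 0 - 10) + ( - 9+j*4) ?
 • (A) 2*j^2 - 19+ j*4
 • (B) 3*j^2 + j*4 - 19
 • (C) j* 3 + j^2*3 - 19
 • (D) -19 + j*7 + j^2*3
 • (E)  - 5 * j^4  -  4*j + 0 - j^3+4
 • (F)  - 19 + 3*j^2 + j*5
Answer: B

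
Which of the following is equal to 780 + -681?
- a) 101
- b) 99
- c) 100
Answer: b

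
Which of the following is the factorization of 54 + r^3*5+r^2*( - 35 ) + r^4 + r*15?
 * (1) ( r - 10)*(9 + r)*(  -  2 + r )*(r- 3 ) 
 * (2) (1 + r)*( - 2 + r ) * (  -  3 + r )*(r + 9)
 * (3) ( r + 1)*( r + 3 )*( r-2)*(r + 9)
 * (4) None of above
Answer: 2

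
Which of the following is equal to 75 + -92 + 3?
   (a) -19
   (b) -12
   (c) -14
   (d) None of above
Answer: c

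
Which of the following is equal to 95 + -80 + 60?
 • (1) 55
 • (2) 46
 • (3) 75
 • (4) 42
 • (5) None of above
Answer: 3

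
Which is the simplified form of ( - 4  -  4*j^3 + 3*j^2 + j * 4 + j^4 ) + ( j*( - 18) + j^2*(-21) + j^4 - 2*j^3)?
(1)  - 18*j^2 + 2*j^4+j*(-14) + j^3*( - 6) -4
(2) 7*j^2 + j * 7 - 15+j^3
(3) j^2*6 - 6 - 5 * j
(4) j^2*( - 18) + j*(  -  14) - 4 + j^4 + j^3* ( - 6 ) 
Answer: 1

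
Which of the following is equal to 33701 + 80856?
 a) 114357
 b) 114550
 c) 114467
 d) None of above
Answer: d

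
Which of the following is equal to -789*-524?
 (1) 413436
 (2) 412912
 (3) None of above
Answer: 1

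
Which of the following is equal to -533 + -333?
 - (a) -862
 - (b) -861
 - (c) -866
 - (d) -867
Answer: c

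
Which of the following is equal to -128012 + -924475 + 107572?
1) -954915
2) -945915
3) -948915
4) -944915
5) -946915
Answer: 4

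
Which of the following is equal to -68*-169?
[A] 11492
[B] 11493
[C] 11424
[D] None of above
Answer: A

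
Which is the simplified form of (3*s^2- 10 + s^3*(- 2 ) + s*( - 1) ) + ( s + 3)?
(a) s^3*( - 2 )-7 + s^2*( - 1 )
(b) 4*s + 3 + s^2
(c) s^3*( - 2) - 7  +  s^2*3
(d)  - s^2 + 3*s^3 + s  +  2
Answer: c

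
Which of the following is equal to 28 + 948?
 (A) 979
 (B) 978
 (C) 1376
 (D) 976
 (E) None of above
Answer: D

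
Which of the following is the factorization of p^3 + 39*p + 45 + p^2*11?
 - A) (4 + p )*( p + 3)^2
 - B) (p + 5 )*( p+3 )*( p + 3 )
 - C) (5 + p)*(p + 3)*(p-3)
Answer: B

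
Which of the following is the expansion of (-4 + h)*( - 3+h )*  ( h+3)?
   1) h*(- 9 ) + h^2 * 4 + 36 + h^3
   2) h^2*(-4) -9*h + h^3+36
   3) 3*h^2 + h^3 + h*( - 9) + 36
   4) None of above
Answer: 2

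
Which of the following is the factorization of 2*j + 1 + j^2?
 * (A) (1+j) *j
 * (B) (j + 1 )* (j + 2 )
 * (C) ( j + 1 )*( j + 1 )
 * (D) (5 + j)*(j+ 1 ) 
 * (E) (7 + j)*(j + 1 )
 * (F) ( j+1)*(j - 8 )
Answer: C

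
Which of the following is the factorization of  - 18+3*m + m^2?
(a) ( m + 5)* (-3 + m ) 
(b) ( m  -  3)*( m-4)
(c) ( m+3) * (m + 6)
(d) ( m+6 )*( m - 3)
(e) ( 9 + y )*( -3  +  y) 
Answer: d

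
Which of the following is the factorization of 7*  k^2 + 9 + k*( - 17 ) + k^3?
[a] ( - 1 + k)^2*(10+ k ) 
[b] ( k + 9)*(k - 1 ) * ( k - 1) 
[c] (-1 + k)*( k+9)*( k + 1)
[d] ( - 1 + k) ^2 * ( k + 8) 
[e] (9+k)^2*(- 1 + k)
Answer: b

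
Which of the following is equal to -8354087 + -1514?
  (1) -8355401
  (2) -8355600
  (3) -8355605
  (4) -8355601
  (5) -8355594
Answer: 4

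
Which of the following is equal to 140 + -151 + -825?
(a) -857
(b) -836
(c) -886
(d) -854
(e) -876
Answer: b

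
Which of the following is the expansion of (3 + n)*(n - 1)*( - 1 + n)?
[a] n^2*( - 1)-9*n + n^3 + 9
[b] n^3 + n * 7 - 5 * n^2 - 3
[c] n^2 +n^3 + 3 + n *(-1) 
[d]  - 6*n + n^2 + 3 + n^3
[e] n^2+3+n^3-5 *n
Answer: e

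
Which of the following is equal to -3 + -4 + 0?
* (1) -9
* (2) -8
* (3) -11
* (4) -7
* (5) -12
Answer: 4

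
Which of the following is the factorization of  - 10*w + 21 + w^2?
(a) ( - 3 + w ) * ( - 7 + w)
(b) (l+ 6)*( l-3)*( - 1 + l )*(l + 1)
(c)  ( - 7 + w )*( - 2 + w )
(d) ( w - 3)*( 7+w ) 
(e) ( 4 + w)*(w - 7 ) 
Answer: a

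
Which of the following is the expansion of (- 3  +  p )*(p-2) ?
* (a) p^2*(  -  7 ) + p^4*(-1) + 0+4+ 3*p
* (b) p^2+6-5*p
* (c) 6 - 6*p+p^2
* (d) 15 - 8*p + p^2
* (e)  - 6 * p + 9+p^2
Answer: b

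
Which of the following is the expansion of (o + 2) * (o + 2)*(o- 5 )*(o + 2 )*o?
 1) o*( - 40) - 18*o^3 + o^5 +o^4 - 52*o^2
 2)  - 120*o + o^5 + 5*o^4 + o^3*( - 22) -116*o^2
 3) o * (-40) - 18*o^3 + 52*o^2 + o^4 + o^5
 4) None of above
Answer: 1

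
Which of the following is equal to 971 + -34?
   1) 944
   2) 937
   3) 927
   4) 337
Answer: 2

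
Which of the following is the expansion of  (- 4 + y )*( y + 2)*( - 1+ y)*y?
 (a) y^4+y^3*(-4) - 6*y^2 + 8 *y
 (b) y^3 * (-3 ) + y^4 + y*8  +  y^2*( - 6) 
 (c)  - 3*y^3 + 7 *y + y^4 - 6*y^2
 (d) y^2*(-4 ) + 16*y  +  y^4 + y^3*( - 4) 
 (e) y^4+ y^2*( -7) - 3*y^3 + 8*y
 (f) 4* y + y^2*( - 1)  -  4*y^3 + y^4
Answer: b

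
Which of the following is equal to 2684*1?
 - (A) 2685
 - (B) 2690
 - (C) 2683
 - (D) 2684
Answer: D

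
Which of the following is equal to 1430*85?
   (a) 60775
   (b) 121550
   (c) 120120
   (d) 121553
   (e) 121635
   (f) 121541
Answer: b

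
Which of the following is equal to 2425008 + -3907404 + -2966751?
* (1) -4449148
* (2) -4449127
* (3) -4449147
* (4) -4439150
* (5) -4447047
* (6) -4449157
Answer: 3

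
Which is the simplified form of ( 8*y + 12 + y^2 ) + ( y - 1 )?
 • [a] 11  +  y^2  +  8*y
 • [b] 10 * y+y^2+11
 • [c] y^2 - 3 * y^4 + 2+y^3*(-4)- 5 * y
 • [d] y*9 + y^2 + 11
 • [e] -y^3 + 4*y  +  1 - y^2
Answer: d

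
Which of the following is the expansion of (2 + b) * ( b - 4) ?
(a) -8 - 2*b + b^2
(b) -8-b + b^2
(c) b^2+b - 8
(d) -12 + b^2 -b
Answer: a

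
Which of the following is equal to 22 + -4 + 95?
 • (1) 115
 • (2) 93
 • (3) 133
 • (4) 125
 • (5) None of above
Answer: 5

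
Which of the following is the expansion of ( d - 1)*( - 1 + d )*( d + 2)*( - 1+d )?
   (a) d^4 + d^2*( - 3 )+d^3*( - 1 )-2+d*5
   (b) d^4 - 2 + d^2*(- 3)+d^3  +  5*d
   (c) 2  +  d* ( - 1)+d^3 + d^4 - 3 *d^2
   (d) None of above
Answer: a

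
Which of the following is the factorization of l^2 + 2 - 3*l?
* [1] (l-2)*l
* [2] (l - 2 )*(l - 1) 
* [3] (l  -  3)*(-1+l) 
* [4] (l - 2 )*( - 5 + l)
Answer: 2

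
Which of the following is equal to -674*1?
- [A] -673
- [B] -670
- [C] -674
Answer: C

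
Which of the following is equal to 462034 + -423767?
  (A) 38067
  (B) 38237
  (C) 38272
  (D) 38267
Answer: D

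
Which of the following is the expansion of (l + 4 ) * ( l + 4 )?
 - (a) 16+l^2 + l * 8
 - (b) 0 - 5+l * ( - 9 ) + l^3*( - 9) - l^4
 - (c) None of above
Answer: a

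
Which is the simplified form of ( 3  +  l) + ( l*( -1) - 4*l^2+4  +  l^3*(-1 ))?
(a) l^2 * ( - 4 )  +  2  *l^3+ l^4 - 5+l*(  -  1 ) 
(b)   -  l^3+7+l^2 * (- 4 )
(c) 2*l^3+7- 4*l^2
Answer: b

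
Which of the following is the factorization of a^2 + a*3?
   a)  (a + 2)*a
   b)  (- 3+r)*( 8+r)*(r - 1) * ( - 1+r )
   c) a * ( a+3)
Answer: c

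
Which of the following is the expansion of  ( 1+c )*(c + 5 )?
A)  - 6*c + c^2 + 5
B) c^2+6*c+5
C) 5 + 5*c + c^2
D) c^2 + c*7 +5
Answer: B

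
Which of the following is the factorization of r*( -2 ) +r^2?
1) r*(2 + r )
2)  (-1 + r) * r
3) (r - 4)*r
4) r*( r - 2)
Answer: 4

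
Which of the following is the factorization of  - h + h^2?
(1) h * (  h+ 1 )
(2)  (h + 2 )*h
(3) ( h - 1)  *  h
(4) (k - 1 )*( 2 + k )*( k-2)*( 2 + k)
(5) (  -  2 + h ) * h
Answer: 3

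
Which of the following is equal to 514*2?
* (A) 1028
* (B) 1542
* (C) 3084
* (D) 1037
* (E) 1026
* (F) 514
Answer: A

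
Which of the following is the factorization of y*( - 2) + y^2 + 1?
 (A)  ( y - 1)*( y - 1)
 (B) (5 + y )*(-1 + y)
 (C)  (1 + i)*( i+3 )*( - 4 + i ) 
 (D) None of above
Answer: A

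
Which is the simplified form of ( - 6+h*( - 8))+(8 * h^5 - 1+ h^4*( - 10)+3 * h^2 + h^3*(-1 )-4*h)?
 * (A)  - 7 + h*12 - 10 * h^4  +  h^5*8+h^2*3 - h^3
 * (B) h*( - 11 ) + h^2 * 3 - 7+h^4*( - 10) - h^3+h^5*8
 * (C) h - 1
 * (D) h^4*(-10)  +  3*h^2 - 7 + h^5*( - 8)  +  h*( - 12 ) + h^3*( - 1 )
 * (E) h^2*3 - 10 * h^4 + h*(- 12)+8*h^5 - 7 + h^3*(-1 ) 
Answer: E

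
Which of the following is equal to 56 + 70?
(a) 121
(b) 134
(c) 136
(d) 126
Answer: d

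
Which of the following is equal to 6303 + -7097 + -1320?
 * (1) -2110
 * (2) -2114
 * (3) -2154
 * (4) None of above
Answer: 2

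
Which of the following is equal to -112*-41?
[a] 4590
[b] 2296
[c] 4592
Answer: c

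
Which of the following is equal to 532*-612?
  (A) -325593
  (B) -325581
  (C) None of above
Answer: C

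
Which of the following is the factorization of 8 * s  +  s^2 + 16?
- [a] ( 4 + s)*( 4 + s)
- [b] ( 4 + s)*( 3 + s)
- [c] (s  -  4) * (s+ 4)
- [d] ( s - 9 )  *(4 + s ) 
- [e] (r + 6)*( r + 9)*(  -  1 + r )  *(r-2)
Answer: a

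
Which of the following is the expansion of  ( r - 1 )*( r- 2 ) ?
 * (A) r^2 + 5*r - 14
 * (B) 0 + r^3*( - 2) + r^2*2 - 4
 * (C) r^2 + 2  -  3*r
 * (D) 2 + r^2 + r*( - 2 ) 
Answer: C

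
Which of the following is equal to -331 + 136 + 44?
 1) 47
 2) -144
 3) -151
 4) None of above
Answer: 3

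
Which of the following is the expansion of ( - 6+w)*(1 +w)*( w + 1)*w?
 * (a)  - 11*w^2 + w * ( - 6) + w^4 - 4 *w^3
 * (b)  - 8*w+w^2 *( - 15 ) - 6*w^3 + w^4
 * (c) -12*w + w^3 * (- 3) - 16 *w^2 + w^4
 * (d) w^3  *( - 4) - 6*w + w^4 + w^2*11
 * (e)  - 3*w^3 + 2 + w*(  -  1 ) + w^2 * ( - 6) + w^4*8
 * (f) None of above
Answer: a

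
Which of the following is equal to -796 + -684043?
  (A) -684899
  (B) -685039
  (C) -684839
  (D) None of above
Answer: C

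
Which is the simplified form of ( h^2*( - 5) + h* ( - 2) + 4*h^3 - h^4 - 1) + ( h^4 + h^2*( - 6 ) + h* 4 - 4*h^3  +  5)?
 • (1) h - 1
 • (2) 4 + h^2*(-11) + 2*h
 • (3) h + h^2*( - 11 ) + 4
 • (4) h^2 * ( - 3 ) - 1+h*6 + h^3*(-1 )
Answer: 2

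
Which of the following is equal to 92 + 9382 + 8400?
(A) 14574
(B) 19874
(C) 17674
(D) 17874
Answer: D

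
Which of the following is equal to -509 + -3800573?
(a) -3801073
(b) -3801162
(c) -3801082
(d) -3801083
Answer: c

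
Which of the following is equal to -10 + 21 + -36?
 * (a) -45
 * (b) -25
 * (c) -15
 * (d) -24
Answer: b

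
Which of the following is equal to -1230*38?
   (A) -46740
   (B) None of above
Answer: A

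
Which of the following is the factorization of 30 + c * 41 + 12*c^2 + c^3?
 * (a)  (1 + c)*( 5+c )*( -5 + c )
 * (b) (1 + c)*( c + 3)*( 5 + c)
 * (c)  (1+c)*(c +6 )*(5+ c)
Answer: c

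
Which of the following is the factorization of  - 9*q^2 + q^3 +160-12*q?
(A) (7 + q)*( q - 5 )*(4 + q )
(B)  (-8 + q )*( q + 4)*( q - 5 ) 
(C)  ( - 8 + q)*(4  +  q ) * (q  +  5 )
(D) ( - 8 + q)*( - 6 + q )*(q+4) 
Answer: B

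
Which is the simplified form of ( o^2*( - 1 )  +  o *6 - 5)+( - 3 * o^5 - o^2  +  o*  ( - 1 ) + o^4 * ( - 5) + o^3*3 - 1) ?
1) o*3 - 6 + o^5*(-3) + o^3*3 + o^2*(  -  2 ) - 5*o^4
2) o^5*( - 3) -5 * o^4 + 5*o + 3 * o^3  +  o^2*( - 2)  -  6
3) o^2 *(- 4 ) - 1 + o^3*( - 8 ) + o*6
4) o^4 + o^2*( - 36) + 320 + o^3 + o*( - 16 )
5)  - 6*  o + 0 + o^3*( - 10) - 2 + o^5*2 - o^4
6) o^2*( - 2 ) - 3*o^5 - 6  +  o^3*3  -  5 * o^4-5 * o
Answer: 2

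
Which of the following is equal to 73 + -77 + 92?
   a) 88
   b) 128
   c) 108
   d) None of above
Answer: a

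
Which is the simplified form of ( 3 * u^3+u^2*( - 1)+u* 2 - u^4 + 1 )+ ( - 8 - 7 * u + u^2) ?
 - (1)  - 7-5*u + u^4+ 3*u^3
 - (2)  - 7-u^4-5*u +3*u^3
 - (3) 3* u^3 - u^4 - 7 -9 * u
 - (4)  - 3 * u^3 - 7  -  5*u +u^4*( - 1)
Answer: 2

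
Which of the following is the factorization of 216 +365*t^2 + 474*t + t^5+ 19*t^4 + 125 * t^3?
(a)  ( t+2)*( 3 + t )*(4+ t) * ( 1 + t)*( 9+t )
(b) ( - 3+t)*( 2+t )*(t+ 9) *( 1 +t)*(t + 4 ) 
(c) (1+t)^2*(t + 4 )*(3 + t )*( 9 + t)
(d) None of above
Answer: a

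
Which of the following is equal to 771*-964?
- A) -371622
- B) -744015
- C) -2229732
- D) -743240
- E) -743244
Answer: E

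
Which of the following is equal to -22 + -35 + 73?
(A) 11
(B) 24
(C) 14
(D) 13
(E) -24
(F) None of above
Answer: F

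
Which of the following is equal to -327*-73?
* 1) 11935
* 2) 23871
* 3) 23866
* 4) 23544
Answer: 2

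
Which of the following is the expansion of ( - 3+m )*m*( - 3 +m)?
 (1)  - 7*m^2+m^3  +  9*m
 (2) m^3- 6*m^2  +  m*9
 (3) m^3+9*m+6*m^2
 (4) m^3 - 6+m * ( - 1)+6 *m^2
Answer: 2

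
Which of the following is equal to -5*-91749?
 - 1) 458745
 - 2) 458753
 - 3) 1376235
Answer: 1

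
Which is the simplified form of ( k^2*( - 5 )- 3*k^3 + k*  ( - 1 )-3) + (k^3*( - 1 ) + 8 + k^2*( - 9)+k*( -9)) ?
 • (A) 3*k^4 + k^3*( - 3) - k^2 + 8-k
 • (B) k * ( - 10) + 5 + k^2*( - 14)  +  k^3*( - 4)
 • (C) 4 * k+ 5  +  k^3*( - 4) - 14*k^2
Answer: B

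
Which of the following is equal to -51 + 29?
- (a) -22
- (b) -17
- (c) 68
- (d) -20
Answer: a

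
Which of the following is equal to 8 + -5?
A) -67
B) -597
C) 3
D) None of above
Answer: C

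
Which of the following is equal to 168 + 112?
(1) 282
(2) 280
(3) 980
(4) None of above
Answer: 2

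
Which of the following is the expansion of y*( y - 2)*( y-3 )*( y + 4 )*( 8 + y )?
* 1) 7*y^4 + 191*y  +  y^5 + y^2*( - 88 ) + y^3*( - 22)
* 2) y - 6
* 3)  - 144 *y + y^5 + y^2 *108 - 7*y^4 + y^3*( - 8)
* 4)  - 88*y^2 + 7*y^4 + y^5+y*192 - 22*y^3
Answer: 4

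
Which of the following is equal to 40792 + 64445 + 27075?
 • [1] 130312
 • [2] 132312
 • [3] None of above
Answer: 2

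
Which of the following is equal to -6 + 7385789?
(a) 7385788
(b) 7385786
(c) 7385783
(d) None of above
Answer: c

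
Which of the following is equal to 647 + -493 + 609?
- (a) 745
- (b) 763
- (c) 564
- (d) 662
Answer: b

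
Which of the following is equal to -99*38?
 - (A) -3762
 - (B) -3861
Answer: A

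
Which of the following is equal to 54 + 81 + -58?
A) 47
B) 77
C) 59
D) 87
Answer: B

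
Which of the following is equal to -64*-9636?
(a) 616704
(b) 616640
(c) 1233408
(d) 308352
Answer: a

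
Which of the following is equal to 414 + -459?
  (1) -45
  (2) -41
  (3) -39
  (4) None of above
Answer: 1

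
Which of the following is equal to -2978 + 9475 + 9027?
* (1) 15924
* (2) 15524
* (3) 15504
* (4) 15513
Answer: 2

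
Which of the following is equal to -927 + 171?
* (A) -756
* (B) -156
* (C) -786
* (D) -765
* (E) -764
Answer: A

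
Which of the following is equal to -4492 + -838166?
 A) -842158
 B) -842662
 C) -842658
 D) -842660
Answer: C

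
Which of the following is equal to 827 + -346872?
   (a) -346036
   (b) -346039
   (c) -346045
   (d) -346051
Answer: c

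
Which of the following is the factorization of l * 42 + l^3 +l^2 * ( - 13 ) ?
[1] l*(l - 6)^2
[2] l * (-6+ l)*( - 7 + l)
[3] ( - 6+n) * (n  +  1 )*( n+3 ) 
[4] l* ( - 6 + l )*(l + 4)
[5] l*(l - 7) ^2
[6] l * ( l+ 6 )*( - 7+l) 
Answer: 2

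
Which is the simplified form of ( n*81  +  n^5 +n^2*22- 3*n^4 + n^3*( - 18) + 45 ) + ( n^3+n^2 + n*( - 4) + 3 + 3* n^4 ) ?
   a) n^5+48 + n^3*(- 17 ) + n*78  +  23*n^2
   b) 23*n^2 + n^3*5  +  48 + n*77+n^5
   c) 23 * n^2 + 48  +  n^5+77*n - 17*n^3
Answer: c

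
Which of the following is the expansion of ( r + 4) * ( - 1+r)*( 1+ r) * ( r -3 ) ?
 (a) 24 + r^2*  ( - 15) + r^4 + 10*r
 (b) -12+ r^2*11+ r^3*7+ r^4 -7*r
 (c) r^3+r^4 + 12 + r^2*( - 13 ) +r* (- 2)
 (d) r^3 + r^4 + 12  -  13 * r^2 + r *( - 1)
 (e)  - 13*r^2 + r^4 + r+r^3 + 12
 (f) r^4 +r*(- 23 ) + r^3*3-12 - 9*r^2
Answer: d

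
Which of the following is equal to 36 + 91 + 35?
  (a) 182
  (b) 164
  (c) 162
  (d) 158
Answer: c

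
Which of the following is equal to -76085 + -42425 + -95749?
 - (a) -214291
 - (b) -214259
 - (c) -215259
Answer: b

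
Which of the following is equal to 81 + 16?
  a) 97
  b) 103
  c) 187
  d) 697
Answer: a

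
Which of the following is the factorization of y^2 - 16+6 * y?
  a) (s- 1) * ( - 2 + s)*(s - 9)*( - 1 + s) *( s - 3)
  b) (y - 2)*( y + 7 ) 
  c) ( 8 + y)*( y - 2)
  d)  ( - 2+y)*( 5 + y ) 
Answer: c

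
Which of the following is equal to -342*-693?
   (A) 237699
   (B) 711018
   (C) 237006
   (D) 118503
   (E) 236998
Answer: C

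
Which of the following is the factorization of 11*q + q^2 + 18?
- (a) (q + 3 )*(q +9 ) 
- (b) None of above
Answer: b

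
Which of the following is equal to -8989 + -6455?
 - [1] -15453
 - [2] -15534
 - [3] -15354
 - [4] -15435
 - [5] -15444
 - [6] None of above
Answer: 5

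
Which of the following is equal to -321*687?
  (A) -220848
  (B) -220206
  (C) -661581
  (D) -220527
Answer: D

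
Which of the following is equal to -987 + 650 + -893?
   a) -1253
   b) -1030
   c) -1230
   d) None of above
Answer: c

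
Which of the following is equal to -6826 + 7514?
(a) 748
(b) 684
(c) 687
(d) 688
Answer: d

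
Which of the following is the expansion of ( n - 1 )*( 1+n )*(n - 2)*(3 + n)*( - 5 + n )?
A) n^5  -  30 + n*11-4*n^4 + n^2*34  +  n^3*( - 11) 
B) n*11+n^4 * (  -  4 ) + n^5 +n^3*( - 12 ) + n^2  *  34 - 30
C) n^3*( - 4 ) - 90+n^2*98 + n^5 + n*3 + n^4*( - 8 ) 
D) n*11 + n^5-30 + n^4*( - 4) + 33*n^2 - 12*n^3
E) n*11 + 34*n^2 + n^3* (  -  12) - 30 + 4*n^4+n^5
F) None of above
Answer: B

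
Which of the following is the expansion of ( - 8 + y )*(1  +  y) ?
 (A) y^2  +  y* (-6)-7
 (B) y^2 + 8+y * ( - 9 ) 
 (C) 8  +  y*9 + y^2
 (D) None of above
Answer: D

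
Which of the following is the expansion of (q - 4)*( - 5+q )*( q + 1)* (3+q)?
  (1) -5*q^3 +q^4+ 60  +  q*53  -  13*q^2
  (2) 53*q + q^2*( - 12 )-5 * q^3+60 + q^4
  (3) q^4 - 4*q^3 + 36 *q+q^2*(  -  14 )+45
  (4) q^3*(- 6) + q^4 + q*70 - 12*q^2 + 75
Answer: 1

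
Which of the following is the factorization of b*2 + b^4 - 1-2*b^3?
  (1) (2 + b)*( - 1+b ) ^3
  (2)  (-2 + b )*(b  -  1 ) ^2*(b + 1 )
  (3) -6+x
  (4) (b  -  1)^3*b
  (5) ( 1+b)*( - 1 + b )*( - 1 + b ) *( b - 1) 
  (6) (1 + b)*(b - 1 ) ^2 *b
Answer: 5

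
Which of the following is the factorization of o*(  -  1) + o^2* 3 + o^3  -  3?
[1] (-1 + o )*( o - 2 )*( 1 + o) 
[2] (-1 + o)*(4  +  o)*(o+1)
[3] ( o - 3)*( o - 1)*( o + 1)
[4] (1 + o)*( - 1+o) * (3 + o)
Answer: 4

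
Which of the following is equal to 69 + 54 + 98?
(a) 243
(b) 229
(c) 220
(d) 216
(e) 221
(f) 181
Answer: e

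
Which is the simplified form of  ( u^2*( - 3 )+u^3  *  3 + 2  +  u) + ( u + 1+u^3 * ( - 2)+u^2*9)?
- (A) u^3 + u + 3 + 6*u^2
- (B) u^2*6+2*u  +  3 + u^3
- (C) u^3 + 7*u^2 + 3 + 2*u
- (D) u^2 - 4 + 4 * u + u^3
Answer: B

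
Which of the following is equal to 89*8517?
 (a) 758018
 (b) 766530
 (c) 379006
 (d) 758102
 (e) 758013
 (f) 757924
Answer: e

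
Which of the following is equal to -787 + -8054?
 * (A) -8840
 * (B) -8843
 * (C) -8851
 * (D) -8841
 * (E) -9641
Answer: D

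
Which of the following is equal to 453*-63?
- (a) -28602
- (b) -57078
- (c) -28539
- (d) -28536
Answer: c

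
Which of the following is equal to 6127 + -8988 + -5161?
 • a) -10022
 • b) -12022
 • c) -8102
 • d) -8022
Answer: d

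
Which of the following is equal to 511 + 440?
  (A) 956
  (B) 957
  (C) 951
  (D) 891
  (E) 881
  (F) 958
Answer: C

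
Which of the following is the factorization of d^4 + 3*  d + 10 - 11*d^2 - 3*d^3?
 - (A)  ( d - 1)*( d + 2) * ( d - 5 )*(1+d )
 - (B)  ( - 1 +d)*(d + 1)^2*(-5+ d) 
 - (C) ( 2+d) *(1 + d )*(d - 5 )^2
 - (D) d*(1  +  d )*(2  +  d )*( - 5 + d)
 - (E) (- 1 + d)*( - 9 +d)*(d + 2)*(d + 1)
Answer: A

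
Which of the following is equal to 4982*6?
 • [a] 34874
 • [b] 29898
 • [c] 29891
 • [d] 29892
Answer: d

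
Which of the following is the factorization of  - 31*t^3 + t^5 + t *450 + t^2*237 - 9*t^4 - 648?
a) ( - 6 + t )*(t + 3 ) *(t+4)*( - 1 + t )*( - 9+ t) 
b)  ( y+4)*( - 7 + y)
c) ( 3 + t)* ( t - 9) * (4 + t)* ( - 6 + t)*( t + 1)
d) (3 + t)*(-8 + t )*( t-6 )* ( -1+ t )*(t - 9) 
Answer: a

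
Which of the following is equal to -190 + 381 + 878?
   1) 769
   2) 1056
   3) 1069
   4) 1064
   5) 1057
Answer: 3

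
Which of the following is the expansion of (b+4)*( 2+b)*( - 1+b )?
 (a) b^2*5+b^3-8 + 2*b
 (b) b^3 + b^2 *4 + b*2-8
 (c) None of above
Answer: a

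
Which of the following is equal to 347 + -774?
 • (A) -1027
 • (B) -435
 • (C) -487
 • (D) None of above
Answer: D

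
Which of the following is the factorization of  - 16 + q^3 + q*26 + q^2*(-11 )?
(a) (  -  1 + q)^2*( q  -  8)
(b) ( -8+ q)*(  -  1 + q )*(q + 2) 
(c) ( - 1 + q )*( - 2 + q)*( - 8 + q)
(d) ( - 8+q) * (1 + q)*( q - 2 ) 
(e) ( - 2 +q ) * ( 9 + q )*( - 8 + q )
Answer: c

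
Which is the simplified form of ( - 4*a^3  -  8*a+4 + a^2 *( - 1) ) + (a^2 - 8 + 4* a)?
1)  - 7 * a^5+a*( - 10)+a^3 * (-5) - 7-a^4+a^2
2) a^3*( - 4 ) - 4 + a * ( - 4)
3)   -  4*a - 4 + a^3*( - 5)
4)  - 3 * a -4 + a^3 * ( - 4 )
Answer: 2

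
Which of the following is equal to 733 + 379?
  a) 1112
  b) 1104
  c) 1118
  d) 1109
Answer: a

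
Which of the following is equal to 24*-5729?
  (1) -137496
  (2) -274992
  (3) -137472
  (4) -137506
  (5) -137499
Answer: 1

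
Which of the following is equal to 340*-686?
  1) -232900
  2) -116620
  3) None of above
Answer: 3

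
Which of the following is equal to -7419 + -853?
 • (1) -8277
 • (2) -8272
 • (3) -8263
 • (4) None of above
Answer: 2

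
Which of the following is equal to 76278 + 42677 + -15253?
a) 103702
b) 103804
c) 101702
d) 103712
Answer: a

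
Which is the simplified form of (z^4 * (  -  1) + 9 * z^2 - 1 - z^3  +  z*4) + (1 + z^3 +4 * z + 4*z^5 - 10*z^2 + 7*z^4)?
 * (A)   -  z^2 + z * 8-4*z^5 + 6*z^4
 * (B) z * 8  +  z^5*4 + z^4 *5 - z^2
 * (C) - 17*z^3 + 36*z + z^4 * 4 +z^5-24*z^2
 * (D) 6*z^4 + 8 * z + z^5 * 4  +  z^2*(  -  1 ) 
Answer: D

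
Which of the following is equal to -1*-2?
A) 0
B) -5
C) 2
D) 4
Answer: C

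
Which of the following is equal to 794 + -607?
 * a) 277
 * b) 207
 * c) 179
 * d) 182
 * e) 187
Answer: e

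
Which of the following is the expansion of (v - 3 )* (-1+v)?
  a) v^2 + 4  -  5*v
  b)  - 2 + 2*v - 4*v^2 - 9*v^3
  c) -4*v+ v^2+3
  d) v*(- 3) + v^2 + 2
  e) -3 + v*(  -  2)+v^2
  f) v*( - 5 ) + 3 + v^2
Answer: c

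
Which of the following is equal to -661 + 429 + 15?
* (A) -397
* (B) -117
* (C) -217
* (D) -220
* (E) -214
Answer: C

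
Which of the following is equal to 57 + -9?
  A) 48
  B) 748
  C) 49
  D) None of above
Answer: A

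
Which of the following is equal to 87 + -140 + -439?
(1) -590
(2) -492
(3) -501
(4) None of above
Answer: 2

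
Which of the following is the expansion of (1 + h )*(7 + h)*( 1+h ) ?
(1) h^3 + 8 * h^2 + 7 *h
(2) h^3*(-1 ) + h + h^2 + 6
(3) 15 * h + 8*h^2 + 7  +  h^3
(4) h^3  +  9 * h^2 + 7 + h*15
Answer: 4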